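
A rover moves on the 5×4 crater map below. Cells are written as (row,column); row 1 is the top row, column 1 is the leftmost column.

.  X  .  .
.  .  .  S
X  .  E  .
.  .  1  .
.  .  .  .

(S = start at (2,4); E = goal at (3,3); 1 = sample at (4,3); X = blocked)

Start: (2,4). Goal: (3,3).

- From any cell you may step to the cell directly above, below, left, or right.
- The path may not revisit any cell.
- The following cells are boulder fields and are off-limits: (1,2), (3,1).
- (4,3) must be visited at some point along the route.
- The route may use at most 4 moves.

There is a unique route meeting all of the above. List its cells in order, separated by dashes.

Any route must reach (4,3) and still end at (3,3) within 4 moves, so the order of the required stops is forced.
Route from (2,4): down 2 to (4,4), left 1 to (4,3), up 1 to (3,3) — 4 moves in all.
Check: all required cells visited; 4 ≤ 4 moves.

(2,4) - (3,4) - (4,4) - (4,3) - (3,3)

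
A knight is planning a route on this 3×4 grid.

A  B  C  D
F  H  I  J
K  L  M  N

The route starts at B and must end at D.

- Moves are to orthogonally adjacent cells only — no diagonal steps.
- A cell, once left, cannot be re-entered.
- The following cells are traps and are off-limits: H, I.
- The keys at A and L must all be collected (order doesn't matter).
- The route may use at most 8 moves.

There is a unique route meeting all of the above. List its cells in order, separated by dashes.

The 8-move cap with required stops at A, L leaves no slack for detours.
Route from B: left 1 to A, down 2 to K, right 3 to N, up 2 to D — 8 moves in all.
Check: all required cells visited; 8 ≤ 8 moves.

B - A - F - K - L - M - N - J - D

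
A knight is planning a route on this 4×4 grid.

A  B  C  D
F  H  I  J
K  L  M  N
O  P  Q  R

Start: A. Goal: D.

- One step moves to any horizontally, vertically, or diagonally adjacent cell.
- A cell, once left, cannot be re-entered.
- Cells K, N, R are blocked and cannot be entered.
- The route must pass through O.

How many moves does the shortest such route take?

7

Any route passes through O somewhere between A and D. Summing Chebyshev distances along the two legs (A → O → D) gives a lower bound of 3 + 3 = 6 moves.
The shortest route satisfying every rule uses 7 moves: A → F → L → O → P → M → I → D.
The no-revisit rule (legs can't share cells) pushes the minimum above the 6-move bound; an exhaustive check rules out every length from 6 to 6, leaving 7 as the minimum.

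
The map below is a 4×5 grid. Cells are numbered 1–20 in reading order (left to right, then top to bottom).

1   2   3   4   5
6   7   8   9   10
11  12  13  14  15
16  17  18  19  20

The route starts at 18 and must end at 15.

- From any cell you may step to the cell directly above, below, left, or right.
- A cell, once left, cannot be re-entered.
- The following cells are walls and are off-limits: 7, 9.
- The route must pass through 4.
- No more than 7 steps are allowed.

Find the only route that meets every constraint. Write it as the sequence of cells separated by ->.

18 -> 13 -> 8 -> 3 -> 4 -> 5 -> 10 -> 15

The budget equals the shortest possible length, so every move has to be on a shortest route through the required cells.
Route from 18: 3× up (reaching 3), 2× right (reaching 5), 2× down (reaching 15) — 7 moves in all.
Check: all required cells visited; 7 ≤ 7 moves.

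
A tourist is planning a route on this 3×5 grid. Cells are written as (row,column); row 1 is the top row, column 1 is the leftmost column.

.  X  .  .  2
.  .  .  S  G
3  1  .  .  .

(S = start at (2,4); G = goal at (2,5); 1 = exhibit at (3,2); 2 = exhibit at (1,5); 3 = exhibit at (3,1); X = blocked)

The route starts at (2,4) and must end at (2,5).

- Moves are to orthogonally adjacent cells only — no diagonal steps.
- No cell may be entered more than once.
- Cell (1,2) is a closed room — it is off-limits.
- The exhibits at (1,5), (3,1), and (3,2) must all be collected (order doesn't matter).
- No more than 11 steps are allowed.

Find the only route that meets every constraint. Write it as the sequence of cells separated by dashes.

Any route must reach (1,5), (3,1), and (3,2) and still end at (2,5) within 11 moves, so the order of the required stops is forced.
Route from (2,4): down to (3,4), 3× left (reaching (3,1)), up to (2,1), 2× right (reaching (2,3)), up to (1,3), 2× right (reaching (1,5)), down to (2,5) — 11 moves in all.
Check: all required cells visited; 11 ≤ 11 moves.

(2,4) - (3,4) - (3,3) - (3,2) - (3,1) - (2,1) - (2,2) - (2,3) - (1,3) - (1,4) - (1,5) - (2,5)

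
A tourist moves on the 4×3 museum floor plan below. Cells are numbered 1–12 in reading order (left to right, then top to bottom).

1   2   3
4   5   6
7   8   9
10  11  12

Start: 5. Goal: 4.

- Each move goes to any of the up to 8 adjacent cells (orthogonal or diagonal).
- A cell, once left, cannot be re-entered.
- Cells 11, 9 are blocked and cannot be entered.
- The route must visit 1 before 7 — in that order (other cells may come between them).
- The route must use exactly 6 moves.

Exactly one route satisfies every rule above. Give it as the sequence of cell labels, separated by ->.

5 -> 1 -> 2 -> 6 -> 8 -> 7 -> 4

The waypoints must appear in the order 1, 7, with no cell reused.
Route from 5: up-left 1 to 1, right 1 to 2, down-right 1 to 6, down-left 1 to 8, left 1 to 7, up 1 to 4 — 6 moves in all.
Check: order respected (1 at step 1, 7 at step 5); 6 moves as required.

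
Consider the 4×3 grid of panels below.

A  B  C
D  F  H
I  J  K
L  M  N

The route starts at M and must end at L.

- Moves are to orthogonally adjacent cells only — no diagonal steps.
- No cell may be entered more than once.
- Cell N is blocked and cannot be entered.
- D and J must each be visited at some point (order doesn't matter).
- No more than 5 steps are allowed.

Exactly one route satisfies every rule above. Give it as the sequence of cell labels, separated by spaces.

Any route must reach D and J and still end at L within 5 moves, so the order of the required stops is forced.
Route from M: up 2 to F, left 1 to D, down 2 to L — 5 moves in all.
Check: all required cells visited; 5 ≤ 5 moves.

M J F D I L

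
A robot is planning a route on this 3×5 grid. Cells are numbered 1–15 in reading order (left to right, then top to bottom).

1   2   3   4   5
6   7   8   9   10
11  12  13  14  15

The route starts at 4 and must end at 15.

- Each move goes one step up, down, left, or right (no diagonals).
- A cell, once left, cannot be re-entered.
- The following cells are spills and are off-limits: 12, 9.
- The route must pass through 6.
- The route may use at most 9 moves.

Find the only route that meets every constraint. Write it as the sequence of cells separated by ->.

The budget equals the shortest possible length, so every move has to be on a shortest route through the required cells.
Route from 4: left 3 to 1, down 1 to 6, right 2 to 8, down 1 to 13, right 2 to 15 — 9 moves in all.
Check: all required cells visited; 9 ≤ 9 moves.

4 -> 3 -> 2 -> 1 -> 6 -> 7 -> 8 -> 13 -> 14 -> 15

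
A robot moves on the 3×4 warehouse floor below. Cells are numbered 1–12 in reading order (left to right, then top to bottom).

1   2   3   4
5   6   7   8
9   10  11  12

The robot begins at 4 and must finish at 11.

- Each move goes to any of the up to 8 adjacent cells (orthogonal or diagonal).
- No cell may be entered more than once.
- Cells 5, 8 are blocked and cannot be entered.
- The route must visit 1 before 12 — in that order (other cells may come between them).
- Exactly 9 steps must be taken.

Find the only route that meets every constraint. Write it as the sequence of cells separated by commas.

The waypoints must appear in the order 1, 12, with no cell reused.
Route from 4: 3× left (reaching 1), down-right to 6, down-left to 9, right to 10, up-right to 7, down-right to 12, left to 11 — 9 moves in all.
Check: order respected (1 at step 3, 12 at step 8); 9 moves as required.

4, 3, 2, 1, 6, 9, 10, 7, 12, 11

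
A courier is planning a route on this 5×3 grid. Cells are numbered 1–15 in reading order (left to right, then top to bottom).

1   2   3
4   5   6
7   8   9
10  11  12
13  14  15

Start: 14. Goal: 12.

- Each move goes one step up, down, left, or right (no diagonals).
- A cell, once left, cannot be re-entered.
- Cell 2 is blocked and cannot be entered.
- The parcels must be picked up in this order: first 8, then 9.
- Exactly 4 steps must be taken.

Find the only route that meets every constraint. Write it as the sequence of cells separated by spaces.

The waypoints must appear in the order 8, 9, with no cell reused.
Route from 14: 2× up (reaching 8), right to 9, down to 12 — 4 moves in all.
Check: order respected (8 at step 2, 9 at step 3); 4 moves as required.

14 11 8 9 12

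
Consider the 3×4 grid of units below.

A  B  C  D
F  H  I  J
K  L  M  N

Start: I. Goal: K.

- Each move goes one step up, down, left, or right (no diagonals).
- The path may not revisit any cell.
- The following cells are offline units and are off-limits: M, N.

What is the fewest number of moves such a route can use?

3

The Manhattan distance from I to K is |2−3| + |3−1| = 3, so at least 3 moves are needed.
A route of 3 moves achieves this: I → H → L → K.
Since 3 matches the lower bound, it is optimal.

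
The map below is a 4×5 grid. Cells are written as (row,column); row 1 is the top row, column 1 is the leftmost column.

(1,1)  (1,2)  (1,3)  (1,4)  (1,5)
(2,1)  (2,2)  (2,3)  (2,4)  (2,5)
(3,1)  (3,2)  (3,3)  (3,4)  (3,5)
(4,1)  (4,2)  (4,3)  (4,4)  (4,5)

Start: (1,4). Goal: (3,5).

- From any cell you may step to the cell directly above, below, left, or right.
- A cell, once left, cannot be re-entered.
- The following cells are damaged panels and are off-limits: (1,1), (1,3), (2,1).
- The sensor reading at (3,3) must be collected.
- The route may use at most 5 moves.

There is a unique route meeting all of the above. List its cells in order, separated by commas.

(1,4), (2,4), (2,3), (3,3), (3,4), (3,5)

The budget equals the shortest possible length, so every move has to be on a shortest route through the required cells.
Route from (1,4): down 1 to (2,4), left 1 to (2,3), down 1 to (3,3), right 2 to (3,5) — 5 moves in all.
Check: all required cells visited; 5 ≤ 5 moves.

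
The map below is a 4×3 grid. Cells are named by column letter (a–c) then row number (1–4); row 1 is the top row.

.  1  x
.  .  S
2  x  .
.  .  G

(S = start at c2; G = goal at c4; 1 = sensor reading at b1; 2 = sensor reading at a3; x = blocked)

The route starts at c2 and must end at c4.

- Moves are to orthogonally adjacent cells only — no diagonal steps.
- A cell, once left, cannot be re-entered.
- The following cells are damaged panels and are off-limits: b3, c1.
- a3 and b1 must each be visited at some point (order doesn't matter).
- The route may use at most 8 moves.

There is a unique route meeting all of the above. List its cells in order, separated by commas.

Any route must reach a3 and b1 and still end at c4 within 8 moves, so the order of the required stops is forced.
Route from c2: left 1 to b2, up 1 to b1, left 1 to a1, down 3 to a4, right 2 to c4 — 8 moves in all.
Check: all required cells visited; 8 ≤ 8 moves.

c2, b2, b1, a1, a2, a3, a4, b4, c4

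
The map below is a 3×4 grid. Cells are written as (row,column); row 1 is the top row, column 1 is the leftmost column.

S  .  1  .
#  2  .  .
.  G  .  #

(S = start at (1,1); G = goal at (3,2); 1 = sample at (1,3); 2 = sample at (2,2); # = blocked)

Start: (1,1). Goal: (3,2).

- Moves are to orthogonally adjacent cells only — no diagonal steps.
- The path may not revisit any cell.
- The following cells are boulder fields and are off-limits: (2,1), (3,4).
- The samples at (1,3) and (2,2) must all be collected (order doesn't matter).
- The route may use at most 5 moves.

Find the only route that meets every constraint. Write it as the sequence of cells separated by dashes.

(1,1) - (1,2) - (1,3) - (2,3) - (2,2) - (3,2)

The budget equals the shortest possible length, so every move has to be on a shortest route through the required cells.
Route from (1,1): 2× right (reaching (1,3)), down to (2,3), left to (2,2), down to (3,2) — 5 moves in all.
Check: all required cells visited; 5 ≤ 5 moves.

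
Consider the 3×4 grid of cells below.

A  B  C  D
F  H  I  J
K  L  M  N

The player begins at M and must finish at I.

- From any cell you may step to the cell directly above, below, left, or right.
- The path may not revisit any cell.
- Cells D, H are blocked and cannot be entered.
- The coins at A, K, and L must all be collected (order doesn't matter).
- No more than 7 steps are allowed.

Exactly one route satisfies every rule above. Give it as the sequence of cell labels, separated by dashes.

M - L - K - F - A - B - C - I

Any route must reach A, K, and L and still end at I within 7 moves, so the order of the required stops is forced.
Route from M: 2× left (reaching K), 2× up (reaching A), 2× right (reaching C), down to I — 7 moves in all.
Check: all required cells visited; 7 ≤ 7 moves.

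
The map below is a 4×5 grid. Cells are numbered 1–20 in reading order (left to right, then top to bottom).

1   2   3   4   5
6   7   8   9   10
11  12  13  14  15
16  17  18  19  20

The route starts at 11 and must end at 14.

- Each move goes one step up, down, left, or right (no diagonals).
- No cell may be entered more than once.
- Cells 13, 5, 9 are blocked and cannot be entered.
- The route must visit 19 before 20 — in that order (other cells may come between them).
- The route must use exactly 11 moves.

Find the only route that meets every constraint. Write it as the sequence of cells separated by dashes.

The waypoints must appear in the order 19, 20, with no cell reused.
Route from 11: up 2 to 1, right 1 to 2, down 3 to 17, right 3 to 20, up 1 to 15, left 1 to 14 — 11 moves in all.
Check: order respected (19 at step 8, 20 at step 9); 11 moves as required.

11 - 6 - 1 - 2 - 7 - 12 - 17 - 18 - 19 - 20 - 15 - 14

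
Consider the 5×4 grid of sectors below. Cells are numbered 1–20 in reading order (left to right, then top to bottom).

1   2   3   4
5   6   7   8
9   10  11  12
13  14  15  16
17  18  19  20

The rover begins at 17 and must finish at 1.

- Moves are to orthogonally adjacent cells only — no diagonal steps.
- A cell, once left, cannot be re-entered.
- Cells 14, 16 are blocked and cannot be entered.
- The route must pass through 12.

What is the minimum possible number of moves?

Any route passes through 12 somewhere between 17 and 1. Summing Manhattan distances along the two legs (17 → 12 → 1) gives a lower bound of 5 + 5 = 10 moves.
A route of 10 moves achieves this: 17 → 13 → 9 → 10 → 11 → 12 → 8 → 4 → 3 → 2 → 1.
Since 10 matches the lower bound, it is optimal.

10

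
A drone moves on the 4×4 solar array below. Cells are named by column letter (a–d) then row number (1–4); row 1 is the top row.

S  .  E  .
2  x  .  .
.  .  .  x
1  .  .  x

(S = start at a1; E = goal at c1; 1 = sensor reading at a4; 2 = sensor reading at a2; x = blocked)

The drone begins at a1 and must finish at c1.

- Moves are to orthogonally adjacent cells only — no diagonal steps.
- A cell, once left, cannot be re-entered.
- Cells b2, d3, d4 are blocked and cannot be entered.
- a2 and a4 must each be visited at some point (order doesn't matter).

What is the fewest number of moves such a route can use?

8

Any route passes through a2 and a4 in some order between a1 and c1. Summing Manhattan distances along each leg and taking the cheapest ordering (a1 → a4 → a2 → c1) gives a lower bound of 3 + 2 + 3 = 8 moves.
A route of 8 moves achieves this: a1 → a2 → a3 → a4 → b4 → b3 → c3 → c2 → c1.
Since 8 matches the lower bound, it is optimal.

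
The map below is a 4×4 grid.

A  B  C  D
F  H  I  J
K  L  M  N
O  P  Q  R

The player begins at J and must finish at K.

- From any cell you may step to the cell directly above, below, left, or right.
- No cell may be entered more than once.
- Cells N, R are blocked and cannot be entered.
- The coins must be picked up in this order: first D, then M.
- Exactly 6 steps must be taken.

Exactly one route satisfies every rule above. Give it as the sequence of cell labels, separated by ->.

The waypoints must appear in the order D, M, with no cell reused.
Route from J: up 1 to D, left 1 to C, down 2 to M, left 2 to K — 6 moves in all.
Check: order respected (D at step 1, M at step 4); 6 moves as required.

J -> D -> C -> I -> M -> L -> K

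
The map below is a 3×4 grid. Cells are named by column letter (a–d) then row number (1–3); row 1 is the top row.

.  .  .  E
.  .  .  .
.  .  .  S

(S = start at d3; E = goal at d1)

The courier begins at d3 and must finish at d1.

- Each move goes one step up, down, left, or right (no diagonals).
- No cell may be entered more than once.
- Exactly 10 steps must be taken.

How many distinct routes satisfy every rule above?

Need simple routes of exactly 10 moves from d3 to d1 (Manhattan distance 2, so 4 moves are spent on a detour and 4 undoing it).
Branch systematically from the start, pruning whenever the remaining move budget drops below the Manhattan distance to d1 or differs from it in parity. Grouping the completions by first move — via d2: 4; via c3: 6 — and summing: 4 + 6 = 10.
That gives 10 routes.

10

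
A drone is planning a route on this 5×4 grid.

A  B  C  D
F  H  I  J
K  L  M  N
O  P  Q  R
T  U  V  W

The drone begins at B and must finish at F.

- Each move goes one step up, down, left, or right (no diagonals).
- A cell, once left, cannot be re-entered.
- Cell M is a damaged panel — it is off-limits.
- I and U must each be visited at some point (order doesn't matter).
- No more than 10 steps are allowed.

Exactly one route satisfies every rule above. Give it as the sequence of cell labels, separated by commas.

B, C, I, H, L, P, U, T, O, K, F

The budget equals the shortest possible length, so every move has to be on a shortest route through the required cells.
Route from B: right to C, down to I, left to H, 3× down (reaching U), left to T, 3× up (reaching F) — 10 moves in all.
Check: all required cells visited; 10 ≤ 10 moves.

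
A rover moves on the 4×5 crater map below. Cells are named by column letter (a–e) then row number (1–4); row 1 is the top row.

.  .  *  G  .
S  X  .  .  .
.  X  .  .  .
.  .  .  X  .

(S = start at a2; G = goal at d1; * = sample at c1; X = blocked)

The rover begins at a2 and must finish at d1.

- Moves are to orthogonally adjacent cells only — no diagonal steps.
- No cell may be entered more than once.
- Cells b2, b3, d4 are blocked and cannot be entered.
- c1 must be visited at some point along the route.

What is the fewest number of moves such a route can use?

Any route passes through c1 somewhere between a2 and d1. Summing Manhattan distances along the two legs (a2 → c1 → d1) gives a lower bound of 3 + 1 = 4 moves.
A route of 4 moves achieves this: a2 → a1 → b1 → c1 → d1.
Since 4 matches the lower bound, it is optimal.

4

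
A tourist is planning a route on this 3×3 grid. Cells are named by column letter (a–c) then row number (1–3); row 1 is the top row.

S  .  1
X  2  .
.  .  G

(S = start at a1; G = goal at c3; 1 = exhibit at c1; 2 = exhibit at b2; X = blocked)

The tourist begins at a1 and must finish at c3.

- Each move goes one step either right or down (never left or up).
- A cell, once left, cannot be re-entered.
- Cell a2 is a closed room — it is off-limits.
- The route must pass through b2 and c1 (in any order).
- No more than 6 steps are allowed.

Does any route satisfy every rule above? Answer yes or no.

b2 is below but to the left of c1: going c1 → b2 would need a leftward move and b2 → c1 an upward move, so no right/down-only route can visit both required cells.

no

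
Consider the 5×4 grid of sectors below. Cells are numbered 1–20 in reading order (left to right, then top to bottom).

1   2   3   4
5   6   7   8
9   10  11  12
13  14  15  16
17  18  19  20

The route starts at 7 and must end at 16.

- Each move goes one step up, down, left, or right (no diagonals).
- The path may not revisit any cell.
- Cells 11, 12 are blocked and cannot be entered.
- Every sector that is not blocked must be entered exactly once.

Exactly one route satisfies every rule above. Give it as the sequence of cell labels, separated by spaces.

7 8 4 3 2 1 5 6 10 9 13 17 18 14 15 19 20 16

Need to visit all 18 open cells exactly once, starting at 7 and ending at 16.
Cell 1 has only two open neighbours (5 and 2), so the path must pass straight through it: one of those is the cell it's entered from and the other is where it exits.
Route from 7: right to 8, up to 4, 3× left (reaching 1), down to 5, right to 6, down to 10, left to 9, 2× down (reaching 17), right to 18, up to 14, right to 15, down to 19, right to 20, up to 16 — 17 moves in all.
Check: all 18 open cells covered.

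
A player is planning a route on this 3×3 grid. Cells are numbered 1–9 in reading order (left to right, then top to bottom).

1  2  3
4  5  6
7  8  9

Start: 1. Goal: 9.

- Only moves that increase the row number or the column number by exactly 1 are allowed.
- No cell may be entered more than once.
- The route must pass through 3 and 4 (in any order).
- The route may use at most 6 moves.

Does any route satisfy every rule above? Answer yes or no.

no

4 is below but to the left of 3: going 3 → 4 would need a leftward move and 4 → 3 an upward move, so no right/down-only route can visit both required cells.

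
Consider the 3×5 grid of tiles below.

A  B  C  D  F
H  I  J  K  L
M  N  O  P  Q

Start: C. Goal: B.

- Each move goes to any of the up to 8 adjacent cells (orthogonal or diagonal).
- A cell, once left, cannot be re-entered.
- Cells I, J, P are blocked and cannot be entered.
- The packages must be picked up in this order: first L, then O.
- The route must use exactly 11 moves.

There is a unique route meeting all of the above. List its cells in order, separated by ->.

C -> D -> F -> L -> Q -> K -> O -> N -> M -> H -> A -> B

The waypoints must appear in the order L, O, with no cell reused.
Route from C: right 2 to F, down 2 to Q, up-left 1 to K, down-left 1 to O, left 2 to M, up 2 to A, right 1 to B — 11 moves in all.
Check: order respected (L at step 3, O at step 6); 11 moves as required.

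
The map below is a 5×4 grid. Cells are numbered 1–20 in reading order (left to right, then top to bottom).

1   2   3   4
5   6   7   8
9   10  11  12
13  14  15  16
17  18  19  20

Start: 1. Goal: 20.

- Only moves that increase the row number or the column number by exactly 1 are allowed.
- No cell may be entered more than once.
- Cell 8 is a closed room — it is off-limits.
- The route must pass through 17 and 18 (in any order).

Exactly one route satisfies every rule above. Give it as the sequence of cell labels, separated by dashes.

Moves only go right or down, so the column and row indices never decrease.
Route from 1: down 4 to 17, right 3 to 20 — 7 moves in all.
Check: all required cells visited.

1 - 5 - 9 - 13 - 17 - 18 - 19 - 20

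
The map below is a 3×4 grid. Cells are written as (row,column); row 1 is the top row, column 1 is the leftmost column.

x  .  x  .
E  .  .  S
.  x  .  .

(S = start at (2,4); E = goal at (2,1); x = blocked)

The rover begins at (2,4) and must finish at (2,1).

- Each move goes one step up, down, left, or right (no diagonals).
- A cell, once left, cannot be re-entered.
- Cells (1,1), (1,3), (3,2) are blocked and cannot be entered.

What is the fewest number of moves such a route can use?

3

The Manhattan distance from (2,4) to (2,1) is |2−2| + |4−1| = 3, so at least 3 moves are needed.
A route of 3 moves achieves this: (2,4) → (2,3) → (2,2) → (2,1).
Since 3 matches the lower bound, it is optimal.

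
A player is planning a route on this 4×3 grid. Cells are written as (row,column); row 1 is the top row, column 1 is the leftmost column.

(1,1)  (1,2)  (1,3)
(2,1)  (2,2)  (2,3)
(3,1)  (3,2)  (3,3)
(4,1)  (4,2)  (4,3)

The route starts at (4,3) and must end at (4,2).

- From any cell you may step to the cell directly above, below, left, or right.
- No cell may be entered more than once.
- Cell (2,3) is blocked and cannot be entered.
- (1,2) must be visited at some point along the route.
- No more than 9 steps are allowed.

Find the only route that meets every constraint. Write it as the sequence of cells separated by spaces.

The budget equals the shortest possible length, so every move has to be on a shortest route through the required cells.
Route from (4,3): up 1 to (3,3), left 1 to (3,2), up 2 to (1,2), left 1 to (1,1), down 3 to (4,1), right 1 to (4,2) — 9 moves in all.
Check: all required cells visited; 9 ≤ 9 moves.

(4,3) (3,3) (3,2) (2,2) (1,2) (1,1) (2,1) (3,1) (4,1) (4,2)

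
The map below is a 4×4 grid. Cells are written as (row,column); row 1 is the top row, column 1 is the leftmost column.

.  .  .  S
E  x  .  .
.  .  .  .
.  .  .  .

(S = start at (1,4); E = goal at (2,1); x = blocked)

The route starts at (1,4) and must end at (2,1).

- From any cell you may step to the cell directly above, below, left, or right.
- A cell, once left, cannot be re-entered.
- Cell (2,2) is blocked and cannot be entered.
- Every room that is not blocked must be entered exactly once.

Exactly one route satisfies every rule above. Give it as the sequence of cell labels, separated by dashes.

(1,4) - (2,4) - (3,4) - (4,4) - (4,3) - (4,2) - (4,1) - (3,1) - (3,2) - (3,3) - (2,3) - (1,3) - (1,2) - (1,1) - (2,1)

Need to visit all 15 open cells exactly once, starting at (1,4) and ending at (2,1).
Cell (4,4) has only two open neighbours ((3,4) and (4,3)), so the path must pass straight through it: one of those is the cell it's entered from and the other is where it exits.
Route from (1,4): 3× down (reaching (4,4)), 3× left (reaching (4,1)), up to (3,1), 2× right (reaching (3,3)), 2× up (reaching (1,3)), 2× left (reaching (1,1)), down to (2,1) — 14 moves in all.
Check: all 15 open cells covered.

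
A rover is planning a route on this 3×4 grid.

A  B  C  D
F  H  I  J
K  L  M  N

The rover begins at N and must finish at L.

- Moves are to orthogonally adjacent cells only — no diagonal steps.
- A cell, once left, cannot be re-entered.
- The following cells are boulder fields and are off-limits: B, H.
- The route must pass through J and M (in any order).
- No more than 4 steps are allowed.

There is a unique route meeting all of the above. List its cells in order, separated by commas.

N, J, I, M, L

The budget equals the shortest possible length, so every move has to be on a shortest route through the required cells.
Route from N: up 1 to J, left 1 to I, down 1 to M, left 1 to L — 4 moves in all.
Check: all required cells visited; 4 ≤ 4 moves.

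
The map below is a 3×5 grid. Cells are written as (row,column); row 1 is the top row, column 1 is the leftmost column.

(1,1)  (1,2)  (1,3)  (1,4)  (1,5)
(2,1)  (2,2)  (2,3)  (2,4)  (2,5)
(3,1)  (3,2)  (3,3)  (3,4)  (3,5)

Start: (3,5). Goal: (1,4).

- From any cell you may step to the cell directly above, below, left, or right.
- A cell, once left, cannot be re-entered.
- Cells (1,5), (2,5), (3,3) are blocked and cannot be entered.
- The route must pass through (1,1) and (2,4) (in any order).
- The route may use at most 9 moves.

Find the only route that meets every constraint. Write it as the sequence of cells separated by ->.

The budget equals the shortest possible length, so every move has to be on a shortest route through the required cells.
Route from (3,5): left to (3,4), up to (2,4), 3× left (reaching (2,1)), up to (1,1), 3× right (reaching (1,4)) — 9 moves in all.
Check: all required cells visited; 9 ≤ 9 moves.

(3,5) -> (3,4) -> (2,4) -> (2,3) -> (2,2) -> (2,1) -> (1,1) -> (1,2) -> (1,3) -> (1,4)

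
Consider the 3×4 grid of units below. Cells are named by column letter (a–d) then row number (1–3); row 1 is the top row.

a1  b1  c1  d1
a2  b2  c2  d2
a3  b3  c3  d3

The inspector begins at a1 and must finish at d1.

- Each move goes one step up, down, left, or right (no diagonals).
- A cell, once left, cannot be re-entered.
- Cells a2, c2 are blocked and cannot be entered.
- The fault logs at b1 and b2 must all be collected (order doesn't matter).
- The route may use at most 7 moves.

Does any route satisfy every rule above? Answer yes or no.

One route that works: a1 → b1 → b2 → b3 → c3 → d3 → d2 → d1.

yes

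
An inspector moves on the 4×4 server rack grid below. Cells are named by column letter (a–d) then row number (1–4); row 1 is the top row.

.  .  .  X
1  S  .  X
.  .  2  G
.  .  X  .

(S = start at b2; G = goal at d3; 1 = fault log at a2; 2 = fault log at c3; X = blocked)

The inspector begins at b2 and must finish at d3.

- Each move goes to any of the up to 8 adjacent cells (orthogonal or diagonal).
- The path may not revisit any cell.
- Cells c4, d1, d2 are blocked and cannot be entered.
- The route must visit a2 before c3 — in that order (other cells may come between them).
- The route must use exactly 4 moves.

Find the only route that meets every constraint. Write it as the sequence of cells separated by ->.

b2 -> a2 -> b3 -> c3 -> d3

The waypoints must appear in the order a2, c3, with no cell reused.
Route from b2: left 1 to a2, down-right 1 to b3, right 2 to d3 — 4 moves in all.
Check: order respected (1 at step 1, 2 at step 3); 4 moves as required.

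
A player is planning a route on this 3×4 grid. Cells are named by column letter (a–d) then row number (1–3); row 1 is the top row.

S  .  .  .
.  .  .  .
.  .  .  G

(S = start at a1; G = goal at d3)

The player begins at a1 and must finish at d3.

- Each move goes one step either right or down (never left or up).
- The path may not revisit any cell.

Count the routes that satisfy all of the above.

A right/down-only route from a1 to d3 makes exactly 2 down-moves and 3 right-moves in some order.
With no other constraints that would be C(5,2) = 10 routes.
That gives 10 routes.

10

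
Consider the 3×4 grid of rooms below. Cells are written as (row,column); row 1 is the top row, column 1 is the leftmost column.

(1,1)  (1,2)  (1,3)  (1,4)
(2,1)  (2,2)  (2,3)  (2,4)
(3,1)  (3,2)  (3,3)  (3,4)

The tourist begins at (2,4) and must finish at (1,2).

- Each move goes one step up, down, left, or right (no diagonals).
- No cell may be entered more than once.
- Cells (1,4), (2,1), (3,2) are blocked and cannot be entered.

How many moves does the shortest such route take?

The Manhattan distance from (2,4) to (1,2) is |2−1| + |4−2| = 3, so at least 3 moves are needed.
A route of 3 moves achieves this: (2,4) → (2,3) → (1,3) → (1,2).
Since 3 matches the lower bound, it is optimal.

3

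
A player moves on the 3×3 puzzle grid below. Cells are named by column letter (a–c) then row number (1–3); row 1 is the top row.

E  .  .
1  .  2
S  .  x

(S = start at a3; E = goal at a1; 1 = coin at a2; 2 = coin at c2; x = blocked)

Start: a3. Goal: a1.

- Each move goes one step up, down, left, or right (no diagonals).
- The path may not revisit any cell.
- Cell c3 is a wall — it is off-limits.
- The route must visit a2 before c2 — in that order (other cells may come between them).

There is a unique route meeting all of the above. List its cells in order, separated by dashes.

a3 - a2 - b2 - c2 - c1 - b1 - a1

The waypoints must appear in the order a2, c2, with no cell reused.
Route from a3: up 1 to a2, right 2 to c2, up 1 to c1, left 2 to a1 — 6 moves in all.
Check: order respected (1 at step 1, 2 at step 3).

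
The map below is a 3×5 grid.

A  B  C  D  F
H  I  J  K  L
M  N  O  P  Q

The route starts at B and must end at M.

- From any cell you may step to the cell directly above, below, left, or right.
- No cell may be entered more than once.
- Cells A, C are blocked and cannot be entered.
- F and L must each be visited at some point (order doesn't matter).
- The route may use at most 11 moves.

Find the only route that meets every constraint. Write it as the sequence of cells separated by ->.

B -> I -> J -> K -> D -> F -> L -> Q -> P -> O -> N -> M

Any route must reach F and L and still end at M within 11 moves, so the order of the required stops is forced.
Route from B: down to I, 2× right (reaching K), up to D, right to F, 2× down (reaching Q), 4× left (reaching M) — 11 moves in all.
Check: all required cells visited; 11 ≤ 11 moves.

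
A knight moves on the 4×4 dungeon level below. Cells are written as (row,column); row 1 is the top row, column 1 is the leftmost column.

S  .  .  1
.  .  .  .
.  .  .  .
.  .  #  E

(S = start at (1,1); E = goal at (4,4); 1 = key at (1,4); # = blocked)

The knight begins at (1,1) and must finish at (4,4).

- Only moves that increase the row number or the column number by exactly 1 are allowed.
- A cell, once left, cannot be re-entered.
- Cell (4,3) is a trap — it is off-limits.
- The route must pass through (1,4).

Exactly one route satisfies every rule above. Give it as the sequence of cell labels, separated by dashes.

(1,1) - (1,2) - (1,3) - (1,4) - (2,4) - (3,4) - (4,4)

Moves only go right or down, so the column and row indices never decrease.
Route from (1,1): 3× right (reaching (1,4)), 3× down (reaching (4,4)) — 6 moves in all.
Check: all required cells visited.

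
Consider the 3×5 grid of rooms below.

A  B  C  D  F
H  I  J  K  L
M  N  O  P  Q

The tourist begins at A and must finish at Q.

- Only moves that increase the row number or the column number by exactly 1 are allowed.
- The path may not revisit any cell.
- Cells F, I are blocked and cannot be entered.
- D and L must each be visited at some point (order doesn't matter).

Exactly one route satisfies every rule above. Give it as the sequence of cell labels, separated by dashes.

A - B - C - D - K - L - Q

Moves only go right or down, so the column and row indices never decrease.
Route from A: right 3 to D, down 1 to K, right 1 to L, down 1 to Q — 6 moves in all.
Check: all required cells visited.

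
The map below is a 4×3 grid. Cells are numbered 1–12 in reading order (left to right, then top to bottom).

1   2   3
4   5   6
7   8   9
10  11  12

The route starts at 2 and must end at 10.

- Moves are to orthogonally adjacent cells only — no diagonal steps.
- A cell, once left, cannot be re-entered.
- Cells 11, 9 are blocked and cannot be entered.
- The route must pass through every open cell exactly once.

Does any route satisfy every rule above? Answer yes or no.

Colour the cells like a checkerboard: each orthogonal step flips colour, so a Hamiltonian route alternates colours. Here there are 4 cells of one colour and 6 of the other, with start on the same colour as the goal — the counts and endpoints can't be arranged into an alternating sequence of length 10, so no Hamiltonian route exists.

no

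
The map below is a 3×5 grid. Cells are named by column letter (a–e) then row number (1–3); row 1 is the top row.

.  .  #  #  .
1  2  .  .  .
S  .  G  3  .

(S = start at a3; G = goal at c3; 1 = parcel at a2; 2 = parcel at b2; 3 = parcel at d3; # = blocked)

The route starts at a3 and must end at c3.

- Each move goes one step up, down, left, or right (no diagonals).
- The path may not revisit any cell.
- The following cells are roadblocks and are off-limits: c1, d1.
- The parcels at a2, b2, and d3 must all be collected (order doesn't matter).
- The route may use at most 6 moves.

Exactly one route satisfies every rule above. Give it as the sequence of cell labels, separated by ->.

The 6-move cap with required stops at a2, b2, d3 leaves no slack for detours.
Route from a3: up to a2, 3× right (reaching d2), down to d3, left to c3 — 6 moves in all.
Check: all required cells visited; 6 ≤ 6 moves.

a3 -> a2 -> b2 -> c2 -> d2 -> d3 -> c3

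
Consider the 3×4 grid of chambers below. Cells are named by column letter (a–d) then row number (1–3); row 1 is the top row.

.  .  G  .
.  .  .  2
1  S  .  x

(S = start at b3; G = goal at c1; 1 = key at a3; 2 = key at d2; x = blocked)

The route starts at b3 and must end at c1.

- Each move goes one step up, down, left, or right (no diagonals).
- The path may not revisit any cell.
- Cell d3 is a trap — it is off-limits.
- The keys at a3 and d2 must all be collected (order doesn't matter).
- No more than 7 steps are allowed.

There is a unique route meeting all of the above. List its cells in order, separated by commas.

b3, a3, a2, b2, c2, d2, d1, c1

Any route must reach a3 and d2 and still end at c1 within 7 moves, so the order of the required stops is forced.
Route from b3: left 1 to a3, up 1 to a2, right 3 to d2, up 1 to d1, left 1 to c1 — 7 moves in all.
Check: all required cells visited; 7 ≤ 7 moves.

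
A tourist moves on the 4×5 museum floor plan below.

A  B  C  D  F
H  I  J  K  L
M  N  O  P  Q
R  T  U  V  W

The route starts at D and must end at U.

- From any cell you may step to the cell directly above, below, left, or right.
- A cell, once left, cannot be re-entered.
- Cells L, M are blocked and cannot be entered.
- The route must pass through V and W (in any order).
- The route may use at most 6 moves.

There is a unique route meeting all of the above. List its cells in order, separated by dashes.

Any route must reach V and W and still end at U within 6 moves, so the order of the required stops is forced.
Route from D: down 2 to P, right 1 to Q, down 1 to W, left 2 to U — 6 moves in all.
Check: all required cells visited; 6 ≤ 6 moves.

D - K - P - Q - W - V - U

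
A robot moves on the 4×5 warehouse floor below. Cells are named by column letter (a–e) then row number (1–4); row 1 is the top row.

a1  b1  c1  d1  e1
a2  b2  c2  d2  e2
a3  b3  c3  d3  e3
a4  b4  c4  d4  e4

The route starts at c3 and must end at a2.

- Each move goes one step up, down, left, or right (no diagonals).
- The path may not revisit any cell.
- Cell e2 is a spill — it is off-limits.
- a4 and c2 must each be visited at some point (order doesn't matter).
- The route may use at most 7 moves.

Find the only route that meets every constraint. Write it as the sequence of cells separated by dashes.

c3 - c2 - b2 - b3 - b4 - a4 - a3 - a2

The 7-move cap with required stops at a4, c2 leaves no slack for detours.
Route from c3: up 1 to c2, left 1 to b2, down 2 to b4, left 1 to a4, up 2 to a2 — 7 moves in all.
Check: all required cells visited; 7 ≤ 7 moves.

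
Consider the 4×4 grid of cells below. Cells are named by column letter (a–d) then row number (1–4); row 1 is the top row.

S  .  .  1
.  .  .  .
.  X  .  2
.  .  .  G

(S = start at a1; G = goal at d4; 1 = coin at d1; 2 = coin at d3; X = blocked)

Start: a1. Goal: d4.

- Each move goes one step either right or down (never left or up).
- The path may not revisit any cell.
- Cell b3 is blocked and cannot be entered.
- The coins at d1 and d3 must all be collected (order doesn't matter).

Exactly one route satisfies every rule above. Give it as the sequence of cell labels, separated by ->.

a1 -> b1 -> c1 -> d1 -> d2 -> d3 -> d4

Moves only go right or down, so the column and row indices never decrease.
Route from a1: right 3 to d1, down 3 to d4 — 6 moves in all.
Check: all required cells visited.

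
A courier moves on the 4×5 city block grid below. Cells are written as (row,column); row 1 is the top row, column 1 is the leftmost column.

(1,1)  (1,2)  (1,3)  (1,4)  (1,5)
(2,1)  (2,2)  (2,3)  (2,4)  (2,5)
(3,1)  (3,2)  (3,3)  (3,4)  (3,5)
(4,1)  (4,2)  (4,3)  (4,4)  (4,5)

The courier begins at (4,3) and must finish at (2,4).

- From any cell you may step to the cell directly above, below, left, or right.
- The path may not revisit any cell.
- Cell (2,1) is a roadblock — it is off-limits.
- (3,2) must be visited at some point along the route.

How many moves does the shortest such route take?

Any route passes through (3,2) somewhere between (4,3) and (2,4). Summing Manhattan distances along the two legs ((4,3) → (3,2) → (2,4)) gives a lower bound of 2 + 3 = 5 moves.
A route of 5 moves achieves this: (4,3) → (3,3) → (3,2) → (2,2) → (2,3) → (2,4).
Since 5 matches the lower bound, it is optimal.

5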